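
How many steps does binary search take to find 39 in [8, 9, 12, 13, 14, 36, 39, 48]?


Search for 39:
[0,7] mid=3 arr[3]=13
[4,7] mid=5 arr[5]=36
[6,7] mid=6 arr[6]=39
Total: 3 comparisons


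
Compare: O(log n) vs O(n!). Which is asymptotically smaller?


logarithmic grows slower than factorial
O(log n) is asymptotically smaller; O(n!) grows faster


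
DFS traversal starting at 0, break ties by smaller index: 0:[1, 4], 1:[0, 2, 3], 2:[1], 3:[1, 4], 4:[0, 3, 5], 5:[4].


DFS stack-based: start with [0]
Visit order: [0, 1, 2, 3, 4, 5]


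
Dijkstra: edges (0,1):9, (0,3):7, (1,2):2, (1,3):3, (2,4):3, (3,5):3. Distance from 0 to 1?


Dijkstra from 0:
Distances: {0: 0, 1: 9, 2: 11, 3: 7, 4: 14, 5: 10}
Shortest distance to 1 = 9, path = [0, 1]


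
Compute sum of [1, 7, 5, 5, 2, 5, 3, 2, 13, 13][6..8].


Prefix sums: [0, 1, 8, 13, 18, 20, 25, 28, 30, 43, 56]
Sum[6..8] = prefix[9] - prefix[6] = 43 - 25 = 18


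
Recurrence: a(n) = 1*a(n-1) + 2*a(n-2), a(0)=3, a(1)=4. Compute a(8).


Build bottom-up:
...a(6)=150, a(7)=298, a(8)=1*298+2*150=598


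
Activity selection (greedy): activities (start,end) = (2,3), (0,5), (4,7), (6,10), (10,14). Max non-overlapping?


Greedy: pick earliest-ending, then skip overlaps.
Selected (3 activities): [(2, 3), (4, 7), (10, 14)]


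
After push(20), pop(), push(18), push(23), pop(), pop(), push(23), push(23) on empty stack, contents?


push(20) -> [20]
pop() returns 20 -> []
push(18) -> [18]
push(23) -> [18, 23]
pop() returns 23 -> [18]
pop() returns 18 -> []
push(23) -> [23]
push(23) -> [23, 23]
Final stack (bottom to top): [23, 23]


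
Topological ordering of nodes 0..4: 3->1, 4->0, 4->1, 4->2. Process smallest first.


Kahn's algorithm, process smallest node first
Order: [3, 4, 0, 1, 2]


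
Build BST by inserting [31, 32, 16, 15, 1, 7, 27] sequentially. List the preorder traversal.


Root = 31; build tree by BST insertion.
Preorder traversal: [31, 16, 15, 1, 7, 27, 32]


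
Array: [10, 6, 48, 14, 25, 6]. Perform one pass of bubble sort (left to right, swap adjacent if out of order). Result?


After one pass: [6, 10, 14, 25, 6, 48]


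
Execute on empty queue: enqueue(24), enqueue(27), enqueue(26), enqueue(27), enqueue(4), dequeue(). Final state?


enqueue(24) -> [24]
enqueue(27) -> [24, 27]
enqueue(26) -> [24, 27, 26]
enqueue(27) -> [24, 27, 26, 27]
enqueue(4) -> [24, 27, 26, 27, 4]
dequeue() returns 24 -> [27, 26, 27, 4]
Final queue (front to back): [27, 26, 27, 4]


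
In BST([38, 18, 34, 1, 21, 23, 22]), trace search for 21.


BST root = 38
Search for 21: compare at each node
Path: [38, 18, 34, 21]


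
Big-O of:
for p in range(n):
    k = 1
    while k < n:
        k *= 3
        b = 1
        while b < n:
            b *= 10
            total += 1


Per nesting level: O(n) * O(log n) * O(log n) = O(n (log n)^2)
Complexity: O(n (log n)^2)


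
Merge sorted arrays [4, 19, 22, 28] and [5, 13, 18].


Compare heads, take smaller each step.
Merged: [4, 5, 13, 18, 19, 22, 28]


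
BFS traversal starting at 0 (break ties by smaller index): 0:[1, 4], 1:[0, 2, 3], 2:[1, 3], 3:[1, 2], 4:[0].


BFS queue: start with [0]
Visit order: [0, 1, 4, 2, 3]


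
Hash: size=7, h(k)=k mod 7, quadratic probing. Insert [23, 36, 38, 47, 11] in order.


Insertions: 23->slot 2; 36->slot 1; 38->slot 3; 47->slot 5; 11->slot 4
Table: [None, 36, 23, 38, 11, 47, None]


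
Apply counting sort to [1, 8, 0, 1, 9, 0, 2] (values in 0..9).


Count array: [2, 2, 1, 0, 0, 0, 0, 0, 1, 1]
Reconstruct: [0, 0, 1, 1, 2, 8, 9]


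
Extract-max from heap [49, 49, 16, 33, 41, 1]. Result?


Max = 49
Replace root with last, heapify down
Resulting heap: [49, 41, 16, 33, 1]


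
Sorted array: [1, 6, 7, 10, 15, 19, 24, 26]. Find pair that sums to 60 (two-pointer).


Two pointers: lo=0, hi=7
No pair sums to 60


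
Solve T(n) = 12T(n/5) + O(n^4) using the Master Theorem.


a=12, b=5, c=4. log_5(12)=1.544 < c=4. Case 3: O(n^c) = O(n^4)
Complexity: O(n^4)


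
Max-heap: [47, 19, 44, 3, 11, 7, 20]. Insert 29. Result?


Append 29: [47, 19, 44, 3, 11, 7, 20, 29]
Bubble up: swap idx 7(29) with idx 3(3); swap idx 3(29) with idx 1(19)
Result: [47, 29, 44, 19, 11, 7, 20, 3]


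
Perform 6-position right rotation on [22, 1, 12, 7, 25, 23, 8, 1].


Right rotate by 6: [12, 7, 25, 23, 8, 1, 22, 1]


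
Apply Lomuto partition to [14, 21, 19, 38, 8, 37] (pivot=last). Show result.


Elements <= 37 go left of pivot.
Result: [14, 21, 19, 8, 37, 38], pivot at index 4


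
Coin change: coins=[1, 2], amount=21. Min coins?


dp[0]=0; dp[i]=1+min(dp[i-c] for c in coins)
...dp[16]=8, dp[17]=9, dp[18]=9, dp[19]=10, dp[20]=10, dp[21]=11
Minimum coins for 21 = 11


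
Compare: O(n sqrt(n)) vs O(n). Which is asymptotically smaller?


linear grows slower than n^1.5
O(n) is asymptotically smaller; O(n sqrt(n)) grows faster


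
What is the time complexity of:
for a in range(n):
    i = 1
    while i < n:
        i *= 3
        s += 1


Per nesting level: O(n) * O(log n) = O(n log n)
Complexity: O(n log n)


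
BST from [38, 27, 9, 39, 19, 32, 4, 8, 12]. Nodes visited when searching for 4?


BST root = 38
Search for 4: compare at each node
Path: [38, 27, 9, 4]


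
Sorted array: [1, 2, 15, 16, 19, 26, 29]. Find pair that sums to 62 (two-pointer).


Two pointers: lo=0, hi=6
No pair sums to 62


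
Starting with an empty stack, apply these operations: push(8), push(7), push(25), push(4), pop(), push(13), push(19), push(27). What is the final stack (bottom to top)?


push(8) -> [8]
push(7) -> [8, 7]
push(25) -> [8, 7, 25]
push(4) -> [8, 7, 25, 4]
pop() returns 4 -> [8, 7, 25]
push(13) -> [8, 7, 25, 13]
push(19) -> [8, 7, 25, 13, 19]
push(27) -> [8, 7, 25, 13, 19, 27]
Final stack (bottom to top): [8, 7, 25, 13, 19, 27]


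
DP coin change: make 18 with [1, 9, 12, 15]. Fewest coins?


dp[0]=0; dp[i]=1+min(dp[i-c] for c in coins)
...dp[13]=2, dp[14]=3, dp[15]=1, dp[16]=2, dp[17]=3, dp[18]=2
Minimum coins for 18 = 2


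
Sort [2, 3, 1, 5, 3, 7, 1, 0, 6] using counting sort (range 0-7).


Count array: [1, 2, 1, 2, 0, 1, 1, 1]
Reconstruct: [0, 1, 1, 2, 3, 3, 5, 6, 7]


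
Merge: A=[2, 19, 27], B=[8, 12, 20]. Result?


Compare heads, take smaller each step.
Merged: [2, 8, 12, 19, 20, 27]


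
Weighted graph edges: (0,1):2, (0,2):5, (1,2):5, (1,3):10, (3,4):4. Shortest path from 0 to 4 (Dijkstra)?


Dijkstra from 0:
Distances: {0: 0, 1: 2, 2: 5, 3: 12, 4: 16}
Shortest distance to 4 = 16, path = [0, 1, 3, 4]


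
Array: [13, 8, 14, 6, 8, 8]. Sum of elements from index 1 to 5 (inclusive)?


Prefix sums: [0, 13, 21, 35, 41, 49, 57]
Sum[1..5] = prefix[6] - prefix[1] = 57 - 13 = 44


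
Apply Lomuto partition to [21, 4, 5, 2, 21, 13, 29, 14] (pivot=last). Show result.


Elements <= 14 go left of pivot.
Result: [4, 5, 2, 13, 14, 21, 29, 21], pivot at index 4


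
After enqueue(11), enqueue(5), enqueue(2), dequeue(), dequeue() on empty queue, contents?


enqueue(11) -> [11]
enqueue(5) -> [11, 5]
enqueue(2) -> [11, 5, 2]
dequeue() returns 11 -> [5, 2]
dequeue() returns 5 -> [2]
Final queue (front to back): [2]


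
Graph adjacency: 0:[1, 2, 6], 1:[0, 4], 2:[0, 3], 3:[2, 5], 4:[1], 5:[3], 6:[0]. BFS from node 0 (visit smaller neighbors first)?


BFS queue: start with [0]
Visit order: [0, 1, 2, 6, 4, 3, 5]


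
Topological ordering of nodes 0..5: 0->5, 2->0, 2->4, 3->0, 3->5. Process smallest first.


Kahn's algorithm, process smallest node first
Order: [1, 2, 3, 0, 4, 5]


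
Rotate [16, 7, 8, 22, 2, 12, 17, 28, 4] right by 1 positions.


Right rotate by 1: [4, 16, 7, 8, 22, 2, 12, 17, 28]


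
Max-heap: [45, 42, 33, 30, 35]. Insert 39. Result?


Append 39: [45, 42, 33, 30, 35, 39]
Bubble up: swap idx 5(39) with idx 2(33)
Result: [45, 42, 39, 30, 35, 33]


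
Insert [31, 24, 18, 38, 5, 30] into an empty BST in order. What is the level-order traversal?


Root = 31; build tree by BST insertion.
Level-Order traversal: [31, 24, 38, 18, 30, 5]


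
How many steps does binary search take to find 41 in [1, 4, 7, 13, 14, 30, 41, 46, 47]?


Search for 41:
[0,8] mid=4 arr[4]=14
[5,8] mid=6 arr[6]=41
Total: 2 comparisons


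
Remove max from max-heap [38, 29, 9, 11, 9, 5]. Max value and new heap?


Max = 38
Replace root with last, heapify down
Resulting heap: [29, 11, 9, 5, 9]


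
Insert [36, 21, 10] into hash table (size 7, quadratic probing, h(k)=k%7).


Insertions: 36->slot 1; 21->slot 0; 10->slot 3
Table: [21, 36, None, 10, None, None, None]


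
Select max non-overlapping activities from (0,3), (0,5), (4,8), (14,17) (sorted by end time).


Greedy: pick earliest-ending, then skip overlaps.
Selected (3 activities): [(0, 3), (4, 8), (14, 17)]


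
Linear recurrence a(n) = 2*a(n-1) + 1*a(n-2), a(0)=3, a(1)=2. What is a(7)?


Build bottom-up:
...a(5)=94, a(6)=227, a(7)=2*227+1*94=548


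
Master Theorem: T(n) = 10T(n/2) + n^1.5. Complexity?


a=10, b=2, c=1.5. log_2(10)=3.322 > c=1.5. Case 1: O(n^log_b(a)) = O(n^3.322)
Complexity: O(n^3.322)


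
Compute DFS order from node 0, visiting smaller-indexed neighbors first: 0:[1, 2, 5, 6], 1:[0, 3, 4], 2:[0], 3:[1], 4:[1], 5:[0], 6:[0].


DFS stack-based: start with [0]
Visit order: [0, 1, 3, 4, 2, 5, 6]


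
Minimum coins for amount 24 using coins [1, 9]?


dp[0]=0; dp[i]=1+min(dp[i-c] for c in coins)
...dp[19]=3, dp[20]=4, dp[21]=5, dp[22]=6, dp[23]=7, dp[24]=8
Minimum coins for 24 = 8


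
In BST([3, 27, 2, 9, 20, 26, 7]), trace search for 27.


BST root = 3
Search for 27: compare at each node
Path: [3, 27]


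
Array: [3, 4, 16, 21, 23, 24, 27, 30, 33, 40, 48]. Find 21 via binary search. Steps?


Search for 21:
[0,10] mid=5 arr[5]=24
[0,4] mid=2 arr[2]=16
[3,4] mid=3 arr[3]=21
Total: 3 comparisons


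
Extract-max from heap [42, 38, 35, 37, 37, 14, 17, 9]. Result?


Max = 42
Replace root with last, heapify down
Resulting heap: [38, 37, 35, 9, 37, 14, 17]


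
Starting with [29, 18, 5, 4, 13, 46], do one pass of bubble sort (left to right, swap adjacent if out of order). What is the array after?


After one pass: [18, 5, 4, 13, 29, 46]


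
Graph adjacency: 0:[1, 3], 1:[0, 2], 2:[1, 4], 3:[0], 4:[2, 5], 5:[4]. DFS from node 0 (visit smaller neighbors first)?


DFS stack-based: start with [0]
Visit order: [0, 1, 2, 4, 5, 3]


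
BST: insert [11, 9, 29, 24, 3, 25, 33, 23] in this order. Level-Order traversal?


Root = 11; build tree by BST insertion.
Level-Order traversal: [11, 9, 29, 3, 24, 33, 23, 25]


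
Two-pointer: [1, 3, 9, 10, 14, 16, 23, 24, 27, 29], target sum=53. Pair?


Two pointers: lo=0, hi=9
Found pair: (24, 29) summing to 53


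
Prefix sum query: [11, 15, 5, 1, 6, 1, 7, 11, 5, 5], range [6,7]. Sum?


Prefix sums: [0, 11, 26, 31, 32, 38, 39, 46, 57, 62, 67]
Sum[6..7] = prefix[8] - prefix[6] = 57 - 39 = 18


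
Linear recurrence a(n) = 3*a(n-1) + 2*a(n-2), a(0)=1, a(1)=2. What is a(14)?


Build bottom-up:
...a(12)=2587924, a(13)=9217028, a(14)=3*9217028+2*2587924=32826932


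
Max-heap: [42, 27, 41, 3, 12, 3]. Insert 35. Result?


Append 35: [42, 27, 41, 3, 12, 3, 35]
Bubble up: no swaps needed
Result: [42, 27, 41, 3, 12, 3, 35]


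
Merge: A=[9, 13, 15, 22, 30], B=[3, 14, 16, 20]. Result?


Compare heads, take smaller each step.
Merged: [3, 9, 13, 14, 15, 16, 20, 22, 30]


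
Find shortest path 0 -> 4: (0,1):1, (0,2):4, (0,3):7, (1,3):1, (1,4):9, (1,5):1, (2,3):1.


Dijkstra from 0:
Distances: {0: 0, 1: 1, 2: 3, 3: 2, 4: 10, 5: 2}
Shortest distance to 4 = 10, path = [0, 1, 4]


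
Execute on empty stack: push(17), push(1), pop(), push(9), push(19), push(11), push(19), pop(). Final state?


push(17) -> [17]
push(1) -> [17, 1]
pop() returns 1 -> [17]
push(9) -> [17, 9]
push(19) -> [17, 9, 19]
push(11) -> [17, 9, 19, 11]
push(19) -> [17, 9, 19, 11, 19]
pop() returns 19 -> [17, 9, 19, 11]
Final stack (bottom to top): [17, 9, 19, 11]


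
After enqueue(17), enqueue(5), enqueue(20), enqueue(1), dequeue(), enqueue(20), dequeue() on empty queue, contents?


enqueue(17) -> [17]
enqueue(5) -> [17, 5]
enqueue(20) -> [17, 5, 20]
enqueue(1) -> [17, 5, 20, 1]
dequeue() returns 17 -> [5, 20, 1]
enqueue(20) -> [5, 20, 1, 20]
dequeue() returns 5 -> [20, 1, 20]
Final queue (front to back): [20, 1, 20]


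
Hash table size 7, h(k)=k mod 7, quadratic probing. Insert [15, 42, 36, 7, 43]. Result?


Insertions: 15->slot 1; 42->slot 0; 36->slot 2; 7->slot 4; 43->slot 5
Table: [42, 15, 36, None, 7, 43, None]


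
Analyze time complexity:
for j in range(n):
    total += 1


Per nesting level: O(n) = O(n)
Complexity: O(n)


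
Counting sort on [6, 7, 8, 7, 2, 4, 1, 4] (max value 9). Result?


Count array: [0, 1, 1, 0, 2, 0, 1, 2, 1, 0]
Reconstruct: [1, 2, 4, 4, 6, 7, 7, 8]


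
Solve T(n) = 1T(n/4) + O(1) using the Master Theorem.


a=1, b=4, c=0. log_4(1)=0 = c=0. Case 2: O(n^c log n) = O(log n)
Complexity: O(log n)


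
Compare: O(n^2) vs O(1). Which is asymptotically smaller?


constant grows slower than quadratic
O(1) is asymptotically smaller; O(n^2) grows faster


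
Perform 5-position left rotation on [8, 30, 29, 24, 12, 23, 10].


Left rotate by 5: [23, 10, 8, 30, 29, 24, 12]


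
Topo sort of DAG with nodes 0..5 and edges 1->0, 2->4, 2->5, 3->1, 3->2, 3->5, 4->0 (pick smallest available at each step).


Kahn's algorithm, process smallest node first
Order: [3, 1, 2, 4, 0, 5]


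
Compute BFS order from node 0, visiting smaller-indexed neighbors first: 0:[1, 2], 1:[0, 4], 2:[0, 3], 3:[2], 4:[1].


BFS queue: start with [0]
Visit order: [0, 1, 2, 4, 3]


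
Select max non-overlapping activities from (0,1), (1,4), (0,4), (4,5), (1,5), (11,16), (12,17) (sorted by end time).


Greedy: pick earliest-ending, then skip overlaps.
Selected (4 activities): [(0, 1), (1, 4), (4, 5), (11, 16)]


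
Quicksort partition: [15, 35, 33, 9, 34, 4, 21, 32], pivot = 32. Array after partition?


Elements <= 32 go left of pivot.
Result: [15, 9, 4, 21, 32, 33, 35, 34], pivot at index 4


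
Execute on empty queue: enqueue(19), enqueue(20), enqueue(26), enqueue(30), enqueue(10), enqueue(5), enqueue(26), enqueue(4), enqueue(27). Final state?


enqueue(19) -> [19]
enqueue(20) -> [19, 20]
enqueue(26) -> [19, 20, 26]
enqueue(30) -> [19, 20, 26, 30]
enqueue(10) -> [19, 20, 26, 30, 10]
enqueue(5) -> [19, 20, 26, 30, 10, 5]
enqueue(26) -> [19, 20, 26, 30, 10, 5, 26]
enqueue(4) -> [19, 20, 26, 30, 10, 5, 26, 4]
enqueue(27) -> [19, 20, 26, 30, 10, 5, 26, 4, 27]
Final queue (front to back): [19, 20, 26, 30, 10, 5, 26, 4, 27]


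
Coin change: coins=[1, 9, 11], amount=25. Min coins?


dp[0]=0; dp[i]=1+min(dp[i-c] for c in coins)
...dp[20]=2, dp[21]=3, dp[22]=2, dp[23]=3, dp[24]=4, dp[25]=5
Minimum coins for 25 = 5


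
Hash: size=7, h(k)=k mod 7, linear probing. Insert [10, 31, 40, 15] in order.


Insertions: 10->slot 3; 31->slot 4; 40->slot 5; 15->slot 1
Table: [None, 15, None, 10, 31, 40, None]


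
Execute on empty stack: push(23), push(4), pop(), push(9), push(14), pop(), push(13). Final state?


push(23) -> [23]
push(4) -> [23, 4]
pop() returns 4 -> [23]
push(9) -> [23, 9]
push(14) -> [23, 9, 14]
pop() returns 14 -> [23, 9]
push(13) -> [23, 9, 13]
Final stack (bottom to top): [23, 9, 13]


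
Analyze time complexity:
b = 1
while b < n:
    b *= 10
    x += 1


Per nesting level: O(log n) = O(log n)
Complexity: O(log n)


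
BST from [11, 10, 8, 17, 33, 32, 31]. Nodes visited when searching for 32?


BST root = 11
Search for 32: compare at each node
Path: [11, 17, 33, 32]


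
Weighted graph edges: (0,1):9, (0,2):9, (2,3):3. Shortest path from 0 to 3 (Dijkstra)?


Dijkstra from 0:
Distances: {0: 0, 1: 9, 2: 9, 3: 12}
Shortest distance to 3 = 12, path = [0, 2, 3]


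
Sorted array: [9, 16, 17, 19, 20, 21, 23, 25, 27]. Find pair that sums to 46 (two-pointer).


Two pointers: lo=0, hi=8
Found pair: (19, 27) summing to 46


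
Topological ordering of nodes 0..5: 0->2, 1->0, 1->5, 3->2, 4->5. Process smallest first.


Kahn's algorithm, process smallest node first
Order: [1, 0, 3, 2, 4, 5]


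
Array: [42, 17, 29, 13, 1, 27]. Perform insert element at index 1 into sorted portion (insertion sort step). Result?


After one pass: [17, 42, 29, 13, 1, 27]


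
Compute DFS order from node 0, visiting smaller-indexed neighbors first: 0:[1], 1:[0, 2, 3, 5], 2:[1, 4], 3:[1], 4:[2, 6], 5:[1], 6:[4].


DFS stack-based: start with [0]
Visit order: [0, 1, 2, 4, 6, 3, 5]


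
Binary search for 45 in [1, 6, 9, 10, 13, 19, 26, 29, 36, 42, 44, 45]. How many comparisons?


Search for 45:
[0,11] mid=5 arr[5]=19
[6,11] mid=8 arr[8]=36
[9,11] mid=10 arr[10]=44
[11,11] mid=11 arr[11]=45
Total: 4 comparisons


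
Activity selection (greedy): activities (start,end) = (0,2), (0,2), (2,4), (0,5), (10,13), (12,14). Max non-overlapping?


Greedy: pick earliest-ending, then skip overlaps.
Selected (3 activities): [(0, 2), (2, 4), (10, 13)]


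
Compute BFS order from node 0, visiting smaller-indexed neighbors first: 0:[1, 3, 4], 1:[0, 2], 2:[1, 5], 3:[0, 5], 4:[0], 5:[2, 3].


BFS queue: start with [0]
Visit order: [0, 1, 3, 4, 2, 5]


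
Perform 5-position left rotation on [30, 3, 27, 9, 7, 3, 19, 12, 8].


Left rotate by 5: [3, 19, 12, 8, 30, 3, 27, 9, 7]


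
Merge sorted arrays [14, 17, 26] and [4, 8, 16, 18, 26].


Compare heads, take smaller each step.
Merged: [4, 8, 14, 16, 17, 18, 26, 26]


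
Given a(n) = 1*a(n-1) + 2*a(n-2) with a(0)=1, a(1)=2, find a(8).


Build bottom-up:
...a(6)=64, a(7)=128, a(8)=1*128+2*64=256


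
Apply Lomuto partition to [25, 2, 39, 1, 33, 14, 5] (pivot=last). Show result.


Elements <= 5 go left of pivot.
Result: [2, 1, 5, 25, 33, 14, 39], pivot at index 2


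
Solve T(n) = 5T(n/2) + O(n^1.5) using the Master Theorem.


a=5, b=2, c=1.5. log_2(5)=2.322 > c=1.5. Case 1: O(n^log_b(a)) = O(n^2.322)
Complexity: O(n^2.322)


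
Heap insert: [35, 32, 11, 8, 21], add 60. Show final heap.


Append 60: [35, 32, 11, 8, 21, 60]
Bubble up: swap idx 5(60) with idx 2(11); swap idx 2(60) with idx 0(35)
Result: [60, 32, 35, 8, 21, 11]


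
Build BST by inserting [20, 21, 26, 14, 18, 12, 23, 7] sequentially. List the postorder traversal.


Root = 20; build tree by BST insertion.
Postorder traversal: [7, 12, 18, 14, 23, 26, 21, 20]


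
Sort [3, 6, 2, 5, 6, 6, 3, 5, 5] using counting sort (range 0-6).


Count array: [0, 0, 1, 2, 0, 3, 3]
Reconstruct: [2, 3, 3, 5, 5, 5, 6, 6, 6]


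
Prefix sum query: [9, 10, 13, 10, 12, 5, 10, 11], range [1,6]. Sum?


Prefix sums: [0, 9, 19, 32, 42, 54, 59, 69, 80]
Sum[1..6] = prefix[7] - prefix[1] = 69 - 9 = 60


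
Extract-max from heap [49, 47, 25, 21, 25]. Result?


Max = 49
Replace root with last, heapify down
Resulting heap: [47, 25, 25, 21]


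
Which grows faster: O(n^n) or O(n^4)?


quartic grows slower than n^n
O(n^4) is asymptotically smaller; O(n^n) grows faster


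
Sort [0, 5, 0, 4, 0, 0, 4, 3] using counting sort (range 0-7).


Count array: [4, 0, 0, 1, 2, 1, 0, 0]
Reconstruct: [0, 0, 0, 0, 3, 4, 4, 5]


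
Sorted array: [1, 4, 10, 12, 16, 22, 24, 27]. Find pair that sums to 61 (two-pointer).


Two pointers: lo=0, hi=7
No pair sums to 61


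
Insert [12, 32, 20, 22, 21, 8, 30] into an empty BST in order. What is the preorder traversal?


Root = 12; build tree by BST insertion.
Preorder traversal: [12, 8, 32, 20, 22, 21, 30]


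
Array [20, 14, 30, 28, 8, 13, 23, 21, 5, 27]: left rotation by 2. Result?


Left rotate by 2: [30, 28, 8, 13, 23, 21, 5, 27, 20, 14]


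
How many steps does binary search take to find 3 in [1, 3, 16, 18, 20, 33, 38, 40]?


Search for 3:
[0,7] mid=3 arr[3]=18
[0,2] mid=1 arr[1]=3
Total: 2 comparisons


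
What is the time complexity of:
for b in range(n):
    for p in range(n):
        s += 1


Per nesting level: O(n) * O(n) = O(n^2)
Complexity: O(n^2)


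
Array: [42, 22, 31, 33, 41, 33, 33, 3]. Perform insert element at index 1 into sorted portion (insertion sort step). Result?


After one pass: [22, 42, 31, 33, 41, 33, 33, 3]


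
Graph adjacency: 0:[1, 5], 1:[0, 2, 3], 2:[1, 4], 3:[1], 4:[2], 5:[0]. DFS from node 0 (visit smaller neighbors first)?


DFS stack-based: start with [0]
Visit order: [0, 1, 2, 4, 3, 5]


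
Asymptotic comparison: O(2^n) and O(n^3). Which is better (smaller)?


cubic grows slower than exponential
O(n^3) is asymptotically smaller; O(2^n) grows faster


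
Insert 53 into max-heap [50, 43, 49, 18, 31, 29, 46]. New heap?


Append 53: [50, 43, 49, 18, 31, 29, 46, 53]
Bubble up: swap idx 7(53) with idx 3(18); swap idx 3(53) with idx 1(43); swap idx 1(53) with idx 0(50)
Result: [53, 50, 49, 43, 31, 29, 46, 18]


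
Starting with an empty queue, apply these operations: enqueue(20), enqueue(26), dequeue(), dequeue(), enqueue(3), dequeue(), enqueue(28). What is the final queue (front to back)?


enqueue(20) -> [20]
enqueue(26) -> [20, 26]
dequeue() returns 20 -> [26]
dequeue() returns 26 -> []
enqueue(3) -> [3]
dequeue() returns 3 -> []
enqueue(28) -> [28]
Final queue (front to back): [28]


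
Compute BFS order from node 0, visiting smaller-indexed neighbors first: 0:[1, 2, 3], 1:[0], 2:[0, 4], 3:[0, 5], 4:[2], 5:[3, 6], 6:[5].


BFS queue: start with [0]
Visit order: [0, 1, 2, 3, 4, 5, 6]


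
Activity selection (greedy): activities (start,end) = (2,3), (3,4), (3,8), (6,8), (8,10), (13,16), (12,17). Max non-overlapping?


Greedy: pick earliest-ending, then skip overlaps.
Selected (5 activities): [(2, 3), (3, 4), (6, 8), (8, 10), (13, 16)]


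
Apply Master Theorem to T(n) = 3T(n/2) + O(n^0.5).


a=3, b=2, c=0.5. log_2(3)=1.585 > c=0.5. Case 1: O(n^log_b(a)) = O(n^1.585)
Complexity: O(n^1.585)


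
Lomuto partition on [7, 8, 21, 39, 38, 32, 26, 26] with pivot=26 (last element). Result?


Elements <= 26 go left of pivot.
Result: [7, 8, 21, 26, 26, 32, 39, 38], pivot at index 4


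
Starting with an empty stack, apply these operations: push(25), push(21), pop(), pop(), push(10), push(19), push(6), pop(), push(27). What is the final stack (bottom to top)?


push(25) -> [25]
push(21) -> [25, 21]
pop() returns 21 -> [25]
pop() returns 25 -> []
push(10) -> [10]
push(19) -> [10, 19]
push(6) -> [10, 19, 6]
pop() returns 6 -> [10, 19]
push(27) -> [10, 19, 27]
Final stack (bottom to top): [10, 19, 27]


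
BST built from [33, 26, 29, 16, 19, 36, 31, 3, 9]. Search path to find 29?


BST root = 33
Search for 29: compare at each node
Path: [33, 26, 29]


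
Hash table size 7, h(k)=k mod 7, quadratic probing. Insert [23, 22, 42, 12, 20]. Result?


Insertions: 23->slot 2; 22->slot 1; 42->slot 0; 12->slot 5; 20->slot 6
Table: [42, 22, 23, None, None, 12, 20]


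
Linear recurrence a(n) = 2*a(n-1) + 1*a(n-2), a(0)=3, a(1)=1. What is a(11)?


Build bottom-up:
...a(9)=2209, a(10)=5333, a(11)=2*5333+1*2209=12875


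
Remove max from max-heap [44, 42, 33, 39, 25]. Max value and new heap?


Max = 44
Replace root with last, heapify down
Resulting heap: [42, 39, 33, 25]


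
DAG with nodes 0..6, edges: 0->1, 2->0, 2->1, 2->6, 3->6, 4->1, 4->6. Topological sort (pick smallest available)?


Kahn's algorithm, process smallest node first
Order: [2, 0, 3, 4, 1, 5, 6]


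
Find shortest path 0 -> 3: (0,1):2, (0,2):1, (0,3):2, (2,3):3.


Dijkstra from 0:
Distances: {0: 0, 1: 2, 2: 1, 3: 2}
Shortest distance to 3 = 2, path = [0, 3]


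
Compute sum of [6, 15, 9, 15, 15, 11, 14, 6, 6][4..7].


Prefix sums: [0, 6, 21, 30, 45, 60, 71, 85, 91, 97]
Sum[4..7] = prefix[8] - prefix[4] = 91 - 45 = 46


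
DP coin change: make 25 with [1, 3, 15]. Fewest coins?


dp[0]=0; dp[i]=1+min(dp[i-c] for c in coins)
...dp[20]=4, dp[21]=3, dp[22]=4, dp[23]=5, dp[24]=4, dp[25]=5
Minimum coins for 25 = 5


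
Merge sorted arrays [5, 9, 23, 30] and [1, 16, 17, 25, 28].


Compare heads, take smaller each step.
Merged: [1, 5, 9, 16, 17, 23, 25, 28, 30]


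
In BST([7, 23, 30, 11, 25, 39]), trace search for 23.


BST root = 7
Search for 23: compare at each node
Path: [7, 23]


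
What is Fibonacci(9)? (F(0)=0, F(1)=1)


F(n)=F(n-1)+F(n-2)
...F(7)=13, F(8)=21, F(9)=34


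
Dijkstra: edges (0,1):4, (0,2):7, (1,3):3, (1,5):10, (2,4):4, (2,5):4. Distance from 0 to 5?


Dijkstra from 0:
Distances: {0: 0, 1: 4, 2: 7, 3: 7, 4: 11, 5: 11}
Shortest distance to 5 = 11, path = [0, 2, 5]


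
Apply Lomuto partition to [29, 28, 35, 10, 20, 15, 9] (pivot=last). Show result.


Elements <= 9 go left of pivot.
Result: [9, 28, 35, 10, 20, 15, 29], pivot at index 0


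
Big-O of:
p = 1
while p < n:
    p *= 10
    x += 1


Per nesting level: O(log n) = O(log n)
Complexity: O(log n)


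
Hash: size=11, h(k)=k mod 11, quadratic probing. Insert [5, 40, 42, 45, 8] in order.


Insertions: 5->slot 5; 40->slot 7; 42->slot 9; 45->slot 1; 8->slot 8
Table: [None, 45, None, None, None, 5, None, 40, 8, 42, None]


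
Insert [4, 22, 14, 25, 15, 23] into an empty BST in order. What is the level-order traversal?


Root = 4; build tree by BST insertion.
Level-Order traversal: [4, 22, 14, 25, 15, 23]


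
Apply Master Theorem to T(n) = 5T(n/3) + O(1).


a=5, b=3, c=0. log_3(5)=1.465 > c=0. Case 1: O(n^log_b(a)) = O(n^1.465)
Complexity: O(n^1.465)


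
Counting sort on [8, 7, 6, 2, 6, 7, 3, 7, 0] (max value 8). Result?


Count array: [1, 0, 1, 1, 0, 0, 2, 3, 1]
Reconstruct: [0, 2, 3, 6, 6, 7, 7, 7, 8]


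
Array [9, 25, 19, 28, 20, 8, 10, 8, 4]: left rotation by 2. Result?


Left rotate by 2: [19, 28, 20, 8, 10, 8, 4, 9, 25]


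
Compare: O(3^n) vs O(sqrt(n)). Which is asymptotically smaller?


sublinear grows slower than exponential (base 3)
O(sqrt(n)) is asymptotically smaller; O(3^n) grows faster


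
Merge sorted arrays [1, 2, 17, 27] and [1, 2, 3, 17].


Compare heads, take smaller each step.
Merged: [1, 1, 2, 2, 3, 17, 17, 27]


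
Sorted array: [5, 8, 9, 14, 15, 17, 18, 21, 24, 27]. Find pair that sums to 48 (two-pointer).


Two pointers: lo=0, hi=9
Found pair: (21, 27) summing to 48


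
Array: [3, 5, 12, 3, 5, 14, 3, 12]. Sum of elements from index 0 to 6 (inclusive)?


Prefix sums: [0, 3, 8, 20, 23, 28, 42, 45, 57]
Sum[0..6] = prefix[7] - prefix[0] = 45 - 0 = 45


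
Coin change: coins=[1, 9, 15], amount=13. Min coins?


dp[0]=0; dp[i]=1+min(dp[i-c] for c in coins)
...dp[8]=8, dp[9]=1, dp[10]=2, dp[11]=3, dp[12]=4, dp[13]=5
Minimum coins for 13 = 5


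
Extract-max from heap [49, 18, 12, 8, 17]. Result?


Max = 49
Replace root with last, heapify down
Resulting heap: [18, 17, 12, 8]


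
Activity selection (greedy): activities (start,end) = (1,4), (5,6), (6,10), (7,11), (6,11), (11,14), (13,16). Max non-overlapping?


Greedy: pick earliest-ending, then skip overlaps.
Selected (4 activities): [(1, 4), (5, 6), (6, 10), (11, 14)]


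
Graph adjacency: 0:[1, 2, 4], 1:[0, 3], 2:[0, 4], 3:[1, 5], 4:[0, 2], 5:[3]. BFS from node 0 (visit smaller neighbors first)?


BFS queue: start with [0]
Visit order: [0, 1, 2, 4, 3, 5]


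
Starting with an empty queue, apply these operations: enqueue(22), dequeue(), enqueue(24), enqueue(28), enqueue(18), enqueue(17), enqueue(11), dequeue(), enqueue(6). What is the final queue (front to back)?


enqueue(22) -> [22]
dequeue() returns 22 -> []
enqueue(24) -> [24]
enqueue(28) -> [24, 28]
enqueue(18) -> [24, 28, 18]
enqueue(17) -> [24, 28, 18, 17]
enqueue(11) -> [24, 28, 18, 17, 11]
dequeue() returns 24 -> [28, 18, 17, 11]
enqueue(6) -> [28, 18, 17, 11, 6]
Final queue (front to back): [28, 18, 17, 11, 6]


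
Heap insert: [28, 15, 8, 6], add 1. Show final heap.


Append 1: [28, 15, 8, 6, 1]
Bubble up: no swaps needed
Result: [28, 15, 8, 6, 1]


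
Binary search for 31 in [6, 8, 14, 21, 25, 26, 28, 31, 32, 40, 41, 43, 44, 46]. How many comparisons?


Search for 31:
[0,13] mid=6 arr[6]=28
[7,13] mid=10 arr[10]=41
[7,9] mid=8 arr[8]=32
[7,7] mid=7 arr[7]=31
Total: 4 comparisons


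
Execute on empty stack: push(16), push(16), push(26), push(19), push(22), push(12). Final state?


push(16) -> [16]
push(16) -> [16, 16]
push(26) -> [16, 16, 26]
push(19) -> [16, 16, 26, 19]
push(22) -> [16, 16, 26, 19, 22]
push(12) -> [16, 16, 26, 19, 22, 12]
Final stack (bottom to top): [16, 16, 26, 19, 22, 12]


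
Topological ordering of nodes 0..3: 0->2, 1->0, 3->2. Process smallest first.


Kahn's algorithm, process smallest node first
Order: [1, 0, 3, 2]


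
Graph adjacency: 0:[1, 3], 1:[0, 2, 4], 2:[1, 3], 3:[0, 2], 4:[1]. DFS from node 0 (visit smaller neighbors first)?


DFS stack-based: start with [0]
Visit order: [0, 1, 2, 3, 4]


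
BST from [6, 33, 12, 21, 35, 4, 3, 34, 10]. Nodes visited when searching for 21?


BST root = 6
Search for 21: compare at each node
Path: [6, 33, 12, 21]


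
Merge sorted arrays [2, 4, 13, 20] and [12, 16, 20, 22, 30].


Compare heads, take smaller each step.
Merged: [2, 4, 12, 13, 16, 20, 20, 22, 30]


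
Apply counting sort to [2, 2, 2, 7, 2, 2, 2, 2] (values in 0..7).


Count array: [0, 0, 7, 0, 0, 0, 0, 1]
Reconstruct: [2, 2, 2, 2, 2, 2, 2, 7]


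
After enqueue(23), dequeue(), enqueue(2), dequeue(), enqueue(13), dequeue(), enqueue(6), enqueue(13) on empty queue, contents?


enqueue(23) -> [23]
dequeue() returns 23 -> []
enqueue(2) -> [2]
dequeue() returns 2 -> []
enqueue(13) -> [13]
dequeue() returns 13 -> []
enqueue(6) -> [6]
enqueue(13) -> [6, 13]
Final queue (front to back): [6, 13]


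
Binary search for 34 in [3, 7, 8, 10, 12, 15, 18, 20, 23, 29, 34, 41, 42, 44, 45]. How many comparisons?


Search for 34:
[0,14] mid=7 arr[7]=20
[8,14] mid=11 arr[11]=41
[8,10] mid=9 arr[9]=29
[10,10] mid=10 arr[10]=34
Total: 4 comparisons


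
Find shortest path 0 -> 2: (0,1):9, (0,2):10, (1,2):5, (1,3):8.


Dijkstra from 0:
Distances: {0: 0, 1: 9, 2: 10, 3: 17}
Shortest distance to 2 = 10, path = [0, 2]


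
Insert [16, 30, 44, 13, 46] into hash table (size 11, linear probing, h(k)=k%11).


Insertions: 16->slot 5; 30->slot 8; 44->slot 0; 13->slot 2; 46->slot 3
Table: [44, None, 13, 46, None, 16, None, None, 30, None, None]


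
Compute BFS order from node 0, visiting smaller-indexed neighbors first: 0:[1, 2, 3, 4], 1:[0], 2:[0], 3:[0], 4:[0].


BFS queue: start with [0]
Visit order: [0, 1, 2, 3, 4]


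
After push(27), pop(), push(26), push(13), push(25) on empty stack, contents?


push(27) -> [27]
pop() returns 27 -> []
push(26) -> [26]
push(13) -> [26, 13]
push(25) -> [26, 13, 25]
Final stack (bottom to top): [26, 13, 25]


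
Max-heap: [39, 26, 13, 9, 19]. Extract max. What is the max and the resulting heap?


Max = 39
Replace root with last, heapify down
Resulting heap: [26, 19, 13, 9]


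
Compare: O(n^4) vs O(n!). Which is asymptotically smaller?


quartic grows slower than factorial
O(n^4) is asymptotically smaller; O(n!) grows faster


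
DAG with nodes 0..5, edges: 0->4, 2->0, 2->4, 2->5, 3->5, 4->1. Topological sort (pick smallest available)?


Kahn's algorithm, process smallest node first
Order: [2, 0, 3, 4, 1, 5]


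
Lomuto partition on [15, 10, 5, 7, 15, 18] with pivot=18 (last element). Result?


Elements <= 18 go left of pivot.
Result: [15, 10, 5, 7, 15, 18], pivot at index 5


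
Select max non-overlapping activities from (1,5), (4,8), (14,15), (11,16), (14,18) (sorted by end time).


Greedy: pick earliest-ending, then skip overlaps.
Selected (2 activities): [(1, 5), (14, 15)]


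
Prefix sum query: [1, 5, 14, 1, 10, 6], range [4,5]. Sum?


Prefix sums: [0, 1, 6, 20, 21, 31, 37]
Sum[4..5] = prefix[6] - prefix[4] = 37 - 21 = 16


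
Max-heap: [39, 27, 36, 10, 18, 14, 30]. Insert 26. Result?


Append 26: [39, 27, 36, 10, 18, 14, 30, 26]
Bubble up: swap idx 7(26) with idx 3(10)
Result: [39, 27, 36, 26, 18, 14, 30, 10]


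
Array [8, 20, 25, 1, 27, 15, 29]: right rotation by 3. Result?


Right rotate by 3: [27, 15, 29, 8, 20, 25, 1]


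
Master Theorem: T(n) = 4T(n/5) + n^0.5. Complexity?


a=4, b=5, c=0.5. log_5(4)=0.861 > c=0.5. Case 1: O(n^log_b(a)) = O(n^0.861)
Complexity: O(n^0.861)


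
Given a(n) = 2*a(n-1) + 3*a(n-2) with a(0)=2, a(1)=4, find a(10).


Build bottom-up:
...a(8)=9842, a(9)=29524, a(10)=2*29524+3*9842=88574


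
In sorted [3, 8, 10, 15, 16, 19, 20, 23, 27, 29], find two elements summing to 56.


Two pointers: lo=0, hi=9
Found pair: (27, 29) summing to 56


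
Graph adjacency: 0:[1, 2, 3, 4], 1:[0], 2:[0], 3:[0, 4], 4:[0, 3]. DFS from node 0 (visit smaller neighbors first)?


DFS stack-based: start with [0]
Visit order: [0, 1, 2, 3, 4]


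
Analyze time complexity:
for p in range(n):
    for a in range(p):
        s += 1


Per nesting level: O(n) * O(n) [triangular over p] = O(n^2)
Complexity: O(n^2)


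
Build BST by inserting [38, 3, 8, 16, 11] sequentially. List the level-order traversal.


Root = 38; build tree by BST insertion.
Level-Order traversal: [38, 3, 8, 16, 11]


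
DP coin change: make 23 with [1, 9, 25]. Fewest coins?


dp[0]=0; dp[i]=1+min(dp[i-c] for c in coins)
...dp[18]=2, dp[19]=3, dp[20]=4, dp[21]=5, dp[22]=6, dp[23]=7
Minimum coins for 23 = 7


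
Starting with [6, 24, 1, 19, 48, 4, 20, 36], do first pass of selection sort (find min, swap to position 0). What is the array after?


After one pass: [1, 24, 6, 19, 48, 4, 20, 36]


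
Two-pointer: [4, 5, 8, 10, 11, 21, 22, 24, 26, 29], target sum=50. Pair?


Two pointers: lo=0, hi=9
Found pair: (21, 29) summing to 50


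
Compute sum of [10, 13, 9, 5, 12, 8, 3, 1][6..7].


Prefix sums: [0, 10, 23, 32, 37, 49, 57, 60, 61]
Sum[6..7] = prefix[8] - prefix[6] = 61 - 57 = 4


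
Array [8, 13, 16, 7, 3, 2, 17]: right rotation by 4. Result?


Right rotate by 4: [7, 3, 2, 17, 8, 13, 16]


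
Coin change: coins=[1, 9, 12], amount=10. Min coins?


dp[0]=0; dp[i]=1+min(dp[i-c] for c in coins)
...dp[5]=5, dp[6]=6, dp[7]=7, dp[8]=8, dp[9]=1, dp[10]=2
Minimum coins for 10 = 2


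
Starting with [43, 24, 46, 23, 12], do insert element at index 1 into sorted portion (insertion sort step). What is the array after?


After one pass: [24, 43, 46, 23, 12]


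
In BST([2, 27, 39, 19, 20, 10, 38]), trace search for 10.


BST root = 2
Search for 10: compare at each node
Path: [2, 27, 19, 10]


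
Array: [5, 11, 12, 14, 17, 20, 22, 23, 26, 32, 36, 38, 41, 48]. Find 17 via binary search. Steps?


Search for 17:
[0,13] mid=6 arr[6]=22
[0,5] mid=2 arr[2]=12
[3,5] mid=4 arr[4]=17
Total: 3 comparisons


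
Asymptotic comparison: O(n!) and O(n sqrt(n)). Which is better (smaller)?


n^1.5 grows slower than factorial
O(n sqrt(n)) is asymptotically smaller; O(n!) grows faster


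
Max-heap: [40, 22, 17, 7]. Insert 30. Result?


Append 30: [40, 22, 17, 7, 30]
Bubble up: swap idx 4(30) with idx 1(22)
Result: [40, 30, 17, 7, 22]


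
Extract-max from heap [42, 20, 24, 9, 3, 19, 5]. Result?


Max = 42
Replace root with last, heapify down
Resulting heap: [24, 20, 19, 9, 3, 5]


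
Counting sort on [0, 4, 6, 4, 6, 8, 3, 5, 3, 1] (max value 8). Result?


Count array: [1, 1, 0, 2, 2, 1, 2, 0, 1]
Reconstruct: [0, 1, 3, 3, 4, 4, 5, 6, 6, 8]


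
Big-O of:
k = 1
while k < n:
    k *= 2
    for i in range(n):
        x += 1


Per nesting level: O(log n) * O(n) = O(n log n)
Complexity: O(n log n)


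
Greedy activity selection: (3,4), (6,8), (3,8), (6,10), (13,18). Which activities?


Greedy: pick earliest-ending, then skip overlaps.
Selected (3 activities): [(3, 4), (6, 8), (13, 18)]


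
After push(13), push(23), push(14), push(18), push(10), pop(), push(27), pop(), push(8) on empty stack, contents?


push(13) -> [13]
push(23) -> [13, 23]
push(14) -> [13, 23, 14]
push(18) -> [13, 23, 14, 18]
push(10) -> [13, 23, 14, 18, 10]
pop() returns 10 -> [13, 23, 14, 18]
push(27) -> [13, 23, 14, 18, 27]
pop() returns 27 -> [13, 23, 14, 18]
push(8) -> [13, 23, 14, 18, 8]
Final stack (bottom to top): [13, 23, 14, 18, 8]


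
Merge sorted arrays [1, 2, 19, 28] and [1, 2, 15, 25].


Compare heads, take smaller each step.
Merged: [1, 1, 2, 2, 15, 19, 25, 28]


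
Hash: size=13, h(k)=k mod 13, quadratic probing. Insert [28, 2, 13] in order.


Insertions: 28->slot 2; 2->slot 3; 13->slot 0
Table: [13, None, 28, 2, None, None, None, None, None, None, None, None, None]


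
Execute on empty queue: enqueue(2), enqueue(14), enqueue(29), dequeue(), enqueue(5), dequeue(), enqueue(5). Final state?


enqueue(2) -> [2]
enqueue(14) -> [2, 14]
enqueue(29) -> [2, 14, 29]
dequeue() returns 2 -> [14, 29]
enqueue(5) -> [14, 29, 5]
dequeue() returns 14 -> [29, 5]
enqueue(5) -> [29, 5, 5]
Final queue (front to back): [29, 5, 5]


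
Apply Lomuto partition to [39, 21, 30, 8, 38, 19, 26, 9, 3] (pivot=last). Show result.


Elements <= 3 go left of pivot.
Result: [3, 21, 30, 8, 38, 19, 26, 9, 39], pivot at index 0


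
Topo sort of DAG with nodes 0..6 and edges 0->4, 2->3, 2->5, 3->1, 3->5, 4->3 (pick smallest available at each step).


Kahn's algorithm, process smallest node first
Order: [0, 2, 4, 3, 1, 5, 6]


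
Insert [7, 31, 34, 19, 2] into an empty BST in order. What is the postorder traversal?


Root = 7; build tree by BST insertion.
Postorder traversal: [2, 19, 34, 31, 7]


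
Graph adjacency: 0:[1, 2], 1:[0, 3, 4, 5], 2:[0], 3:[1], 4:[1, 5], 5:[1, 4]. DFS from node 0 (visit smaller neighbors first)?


DFS stack-based: start with [0]
Visit order: [0, 1, 3, 4, 5, 2]


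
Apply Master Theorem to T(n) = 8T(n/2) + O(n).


a=8, b=2, c=1. log_2(8)=3 > c=1. Case 1: O(n^log_b(a)) = O(n^3)
Complexity: O(n^3)


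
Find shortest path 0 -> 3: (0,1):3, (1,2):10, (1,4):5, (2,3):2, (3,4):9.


Dijkstra from 0:
Distances: {0: 0, 1: 3, 2: 13, 3: 15, 4: 8}
Shortest distance to 3 = 15, path = [0, 1, 2, 3]


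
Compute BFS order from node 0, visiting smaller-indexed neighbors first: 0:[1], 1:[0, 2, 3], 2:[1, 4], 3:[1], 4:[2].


BFS queue: start with [0]
Visit order: [0, 1, 2, 3, 4]


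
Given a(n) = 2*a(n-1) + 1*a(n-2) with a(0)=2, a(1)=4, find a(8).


Build bottom-up:
...a(6)=338, a(7)=816, a(8)=2*816+1*338=1970


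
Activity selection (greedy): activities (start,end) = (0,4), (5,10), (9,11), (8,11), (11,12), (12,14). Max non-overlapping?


Greedy: pick earliest-ending, then skip overlaps.
Selected (4 activities): [(0, 4), (5, 10), (11, 12), (12, 14)]


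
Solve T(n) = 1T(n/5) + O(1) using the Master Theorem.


a=1, b=5, c=0. log_5(1)=0 = c=0. Case 2: O(n^c log n) = O(log n)
Complexity: O(log n)


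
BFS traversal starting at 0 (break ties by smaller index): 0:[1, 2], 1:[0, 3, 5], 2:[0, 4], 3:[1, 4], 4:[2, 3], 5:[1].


BFS queue: start with [0]
Visit order: [0, 1, 2, 3, 5, 4]


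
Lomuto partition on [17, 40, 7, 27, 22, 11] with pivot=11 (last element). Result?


Elements <= 11 go left of pivot.
Result: [7, 11, 17, 27, 22, 40], pivot at index 1


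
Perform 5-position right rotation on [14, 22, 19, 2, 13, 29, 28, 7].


Right rotate by 5: [2, 13, 29, 28, 7, 14, 22, 19]


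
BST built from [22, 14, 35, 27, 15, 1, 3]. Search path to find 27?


BST root = 22
Search for 27: compare at each node
Path: [22, 35, 27]


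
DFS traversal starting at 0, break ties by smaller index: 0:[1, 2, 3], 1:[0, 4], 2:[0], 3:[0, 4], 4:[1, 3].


DFS stack-based: start with [0]
Visit order: [0, 1, 4, 3, 2]
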